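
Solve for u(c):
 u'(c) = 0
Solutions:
 u(c) = C1


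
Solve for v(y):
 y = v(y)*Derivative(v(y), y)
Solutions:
 v(y) = -sqrt(C1 + y^2)
 v(y) = sqrt(C1 + y^2)


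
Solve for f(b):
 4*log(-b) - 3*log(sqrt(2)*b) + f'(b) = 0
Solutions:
 f(b) = C1 - b*log(b) + b*(1 + 3*log(2)/2 - 4*I*pi)


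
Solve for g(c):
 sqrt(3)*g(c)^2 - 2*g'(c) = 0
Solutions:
 g(c) = -2/(C1 + sqrt(3)*c)


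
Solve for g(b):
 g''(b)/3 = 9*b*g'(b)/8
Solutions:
 g(b) = C1 + C2*erfi(3*sqrt(3)*b/4)


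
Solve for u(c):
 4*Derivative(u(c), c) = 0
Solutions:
 u(c) = C1


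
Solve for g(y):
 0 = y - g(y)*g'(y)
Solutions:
 g(y) = -sqrt(C1 + y^2)
 g(y) = sqrt(C1 + y^2)


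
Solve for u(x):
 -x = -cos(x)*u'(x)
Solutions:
 u(x) = C1 + Integral(x/cos(x), x)


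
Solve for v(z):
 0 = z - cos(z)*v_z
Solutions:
 v(z) = C1 + Integral(z/cos(z), z)


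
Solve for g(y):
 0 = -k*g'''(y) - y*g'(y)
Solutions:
 g(y) = C1 + Integral(C2*airyai(y*(-1/k)^(1/3)) + C3*airybi(y*(-1/k)^(1/3)), y)


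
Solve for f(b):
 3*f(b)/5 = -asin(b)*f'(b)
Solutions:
 f(b) = C1*exp(-3*Integral(1/asin(b), b)/5)


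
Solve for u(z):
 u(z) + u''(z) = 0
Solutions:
 u(z) = C1*sin(z) + C2*cos(z)


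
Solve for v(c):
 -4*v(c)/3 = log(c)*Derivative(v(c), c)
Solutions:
 v(c) = C1*exp(-4*li(c)/3)


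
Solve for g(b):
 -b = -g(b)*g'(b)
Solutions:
 g(b) = -sqrt(C1 + b^2)
 g(b) = sqrt(C1 + b^2)


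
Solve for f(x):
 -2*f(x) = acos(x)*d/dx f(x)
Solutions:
 f(x) = C1*exp(-2*Integral(1/acos(x), x))


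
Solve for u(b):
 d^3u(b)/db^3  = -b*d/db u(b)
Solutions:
 u(b) = C1 + Integral(C2*airyai(-b) + C3*airybi(-b), b)


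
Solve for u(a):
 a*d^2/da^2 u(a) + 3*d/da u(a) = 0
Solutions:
 u(a) = C1 + C2/a^2


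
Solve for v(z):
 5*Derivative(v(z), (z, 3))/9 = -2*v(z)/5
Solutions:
 v(z) = C3*exp(z*(-90^(1/3) + 3*10^(1/3)*3^(2/3))/20)*sin(3*10^(1/3)*3^(1/6)*z/10) + C4*exp(z*(-90^(1/3) + 3*10^(1/3)*3^(2/3))/20)*cos(3*10^(1/3)*3^(1/6)*z/10) + C5*exp(-z*(90^(1/3) + 3*10^(1/3)*3^(2/3))/20) + (C1*sin(3*10^(1/3)*3^(1/6)*z/10) + C2*cos(3*10^(1/3)*3^(1/6)*z/10))*exp(90^(1/3)*z/10)


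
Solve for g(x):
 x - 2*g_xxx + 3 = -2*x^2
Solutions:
 g(x) = C1 + C2*x + C3*x^2 + x^5/60 + x^4/48 + x^3/4


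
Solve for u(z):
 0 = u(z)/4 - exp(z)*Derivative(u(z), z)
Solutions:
 u(z) = C1*exp(-exp(-z)/4)


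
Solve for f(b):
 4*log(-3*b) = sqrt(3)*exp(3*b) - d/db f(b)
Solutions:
 f(b) = C1 - 4*b*log(-b) + 4*b*(1 - log(3)) + sqrt(3)*exp(3*b)/3


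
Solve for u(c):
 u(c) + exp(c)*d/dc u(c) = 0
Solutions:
 u(c) = C1*exp(exp(-c))


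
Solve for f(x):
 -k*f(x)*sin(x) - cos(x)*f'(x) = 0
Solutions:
 f(x) = C1*exp(k*log(cos(x)))


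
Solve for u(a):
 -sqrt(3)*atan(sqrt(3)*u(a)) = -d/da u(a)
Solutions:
 Integral(1/atan(sqrt(3)*_y), (_y, u(a))) = C1 + sqrt(3)*a


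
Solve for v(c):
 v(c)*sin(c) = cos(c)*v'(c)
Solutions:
 v(c) = C1/cos(c)


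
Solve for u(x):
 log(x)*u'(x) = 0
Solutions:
 u(x) = C1


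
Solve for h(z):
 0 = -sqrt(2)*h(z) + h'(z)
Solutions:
 h(z) = C1*exp(sqrt(2)*z)


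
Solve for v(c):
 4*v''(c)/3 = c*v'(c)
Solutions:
 v(c) = C1 + C2*erfi(sqrt(6)*c/4)


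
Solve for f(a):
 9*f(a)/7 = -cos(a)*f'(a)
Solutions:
 f(a) = C1*(sin(a) - 1)^(9/14)/(sin(a) + 1)^(9/14)


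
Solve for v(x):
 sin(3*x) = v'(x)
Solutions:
 v(x) = C1 - cos(3*x)/3


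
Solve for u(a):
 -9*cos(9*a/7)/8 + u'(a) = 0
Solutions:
 u(a) = C1 + 7*sin(9*a/7)/8


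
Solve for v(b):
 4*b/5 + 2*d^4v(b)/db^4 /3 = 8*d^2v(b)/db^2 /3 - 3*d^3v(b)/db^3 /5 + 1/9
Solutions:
 v(b) = C1 + C2*b + C3*exp(-5*b/2) + C4*exp(8*b/5) + b^3/20 + 31*b^2/2400


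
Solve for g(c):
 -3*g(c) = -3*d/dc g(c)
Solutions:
 g(c) = C1*exp(c)


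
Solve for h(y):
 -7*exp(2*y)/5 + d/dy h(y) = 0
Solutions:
 h(y) = C1 + 7*exp(2*y)/10


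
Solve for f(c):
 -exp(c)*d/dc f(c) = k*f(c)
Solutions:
 f(c) = C1*exp(k*exp(-c))


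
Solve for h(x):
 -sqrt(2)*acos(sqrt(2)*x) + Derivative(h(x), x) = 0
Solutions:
 h(x) = C1 + sqrt(2)*(x*acos(sqrt(2)*x) - sqrt(2)*sqrt(1 - 2*x^2)/2)


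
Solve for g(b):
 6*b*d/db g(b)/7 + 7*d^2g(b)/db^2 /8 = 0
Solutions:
 g(b) = C1 + C2*erf(2*sqrt(6)*b/7)


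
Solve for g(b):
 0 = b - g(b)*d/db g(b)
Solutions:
 g(b) = -sqrt(C1 + b^2)
 g(b) = sqrt(C1 + b^2)


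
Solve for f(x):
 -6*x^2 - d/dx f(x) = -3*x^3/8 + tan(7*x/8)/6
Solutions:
 f(x) = C1 + 3*x^4/32 - 2*x^3 + 4*log(cos(7*x/8))/21


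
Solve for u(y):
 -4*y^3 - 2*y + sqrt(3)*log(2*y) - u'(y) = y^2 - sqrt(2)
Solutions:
 u(y) = C1 - y^4 - y^3/3 - y^2 + sqrt(3)*y*log(y) - sqrt(3)*y + sqrt(3)*y*log(2) + sqrt(2)*y


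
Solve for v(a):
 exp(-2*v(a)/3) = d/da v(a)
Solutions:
 v(a) = 3*log(-sqrt(C1 + a)) - 3*log(3) + 3*log(6)/2
 v(a) = 3*log(C1 + a)/2 - 3*log(3) + 3*log(6)/2


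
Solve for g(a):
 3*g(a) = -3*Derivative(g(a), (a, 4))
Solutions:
 g(a) = (C1*sin(sqrt(2)*a/2) + C2*cos(sqrt(2)*a/2))*exp(-sqrt(2)*a/2) + (C3*sin(sqrt(2)*a/2) + C4*cos(sqrt(2)*a/2))*exp(sqrt(2)*a/2)


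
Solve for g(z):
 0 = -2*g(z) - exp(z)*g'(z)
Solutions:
 g(z) = C1*exp(2*exp(-z))


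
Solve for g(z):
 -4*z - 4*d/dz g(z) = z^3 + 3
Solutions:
 g(z) = C1 - z^4/16 - z^2/2 - 3*z/4


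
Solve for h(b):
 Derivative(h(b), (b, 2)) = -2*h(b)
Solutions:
 h(b) = C1*sin(sqrt(2)*b) + C2*cos(sqrt(2)*b)


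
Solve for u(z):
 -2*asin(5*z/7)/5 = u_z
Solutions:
 u(z) = C1 - 2*z*asin(5*z/7)/5 - 2*sqrt(49 - 25*z^2)/25


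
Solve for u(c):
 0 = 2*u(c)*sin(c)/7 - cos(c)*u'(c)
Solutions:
 u(c) = C1/cos(c)^(2/7)


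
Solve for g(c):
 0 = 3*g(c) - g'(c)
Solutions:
 g(c) = C1*exp(3*c)


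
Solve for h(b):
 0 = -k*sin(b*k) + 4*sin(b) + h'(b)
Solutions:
 h(b) = C1 + 4*cos(b) - cos(b*k)


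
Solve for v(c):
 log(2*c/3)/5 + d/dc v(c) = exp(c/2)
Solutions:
 v(c) = C1 - c*log(c)/5 + c*(-log(2) + 1 + log(3))/5 + 2*exp(c/2)


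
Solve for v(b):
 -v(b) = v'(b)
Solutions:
 v(b) = C1*exp(-b)


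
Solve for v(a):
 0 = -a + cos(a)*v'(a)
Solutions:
 v(a) = C1 + Integral(a/cos(a), a)


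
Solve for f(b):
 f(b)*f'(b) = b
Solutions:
 f(b) = -sqrt(C1 + b^2)
 f(b) = sqrt(C1 + b^2)


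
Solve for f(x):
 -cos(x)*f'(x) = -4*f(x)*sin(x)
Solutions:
 f(x) = C1/cos(x)^4


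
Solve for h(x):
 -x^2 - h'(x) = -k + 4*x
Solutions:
 h(x) = C1 + k*x - x^3/3 - 2*x^2


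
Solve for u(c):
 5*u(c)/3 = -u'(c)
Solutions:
 u(c) = C1*exp(-5*c/3)


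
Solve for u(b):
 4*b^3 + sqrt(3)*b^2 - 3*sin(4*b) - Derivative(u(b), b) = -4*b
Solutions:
 u(b) = C1 + b^4 + sqrt(3)*b^3/3 + 2*b^2 + 3*cos(4*b)/4


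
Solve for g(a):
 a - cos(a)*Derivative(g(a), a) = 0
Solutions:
 g(a) = C1 + Integral(a/cos(a), a)


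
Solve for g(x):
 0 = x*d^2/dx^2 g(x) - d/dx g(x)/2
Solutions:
 g(x) = C1 + C2*x^(3/2)


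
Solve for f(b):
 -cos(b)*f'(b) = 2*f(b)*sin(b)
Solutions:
 f(b) = C1*cos(b)^2


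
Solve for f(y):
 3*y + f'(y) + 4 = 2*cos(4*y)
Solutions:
 f(y) = C1 - 3*y^2/2 - 4*y + sin(4*y)/2


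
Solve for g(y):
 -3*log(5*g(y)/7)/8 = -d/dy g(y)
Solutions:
 -8*Integral(1/(log(_y) - log(7) + log(5)), (_y, g(y)))/3 = C1 - y


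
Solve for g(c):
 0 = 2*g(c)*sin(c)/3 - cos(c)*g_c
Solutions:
 g(c) = C1/cos(c)^(2/3)


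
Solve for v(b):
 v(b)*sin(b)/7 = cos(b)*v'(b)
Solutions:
 v(b) = C1/cos(b)^(1/7)


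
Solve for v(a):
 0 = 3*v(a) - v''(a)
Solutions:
 v(a) = C1*exp(-sqrt(3)*a) + C2*exp(sqrt(3)*a)


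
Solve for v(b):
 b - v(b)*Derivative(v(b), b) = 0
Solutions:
 v(b) = -sqrt(C1 + b^2)
 v(b) = sqrt(C1 + b^2)


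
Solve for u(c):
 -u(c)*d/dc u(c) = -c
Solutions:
 u(c) = -sqrt(C1 + c^2)
 u(c) = sqrt(C1 + c^2)


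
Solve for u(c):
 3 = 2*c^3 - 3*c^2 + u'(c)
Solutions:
 u(c) = C1 - c^4/2 + c^3 + 3*c


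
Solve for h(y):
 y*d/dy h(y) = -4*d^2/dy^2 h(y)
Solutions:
 h(y) = C1 + C2*erf(sqrt(2)*y/4)


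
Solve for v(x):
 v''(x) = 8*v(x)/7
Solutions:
 v(x) = C1*exp(-2*sqrt(14)*x/7) + C2*exp(2*sqrt(14)*x/7)


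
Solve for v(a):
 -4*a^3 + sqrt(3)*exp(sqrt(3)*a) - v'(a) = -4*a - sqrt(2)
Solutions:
 v(a) = C1 - a^4 + 2*a^2 + sqrt(2)*a + exp(sqrt(3)*a)


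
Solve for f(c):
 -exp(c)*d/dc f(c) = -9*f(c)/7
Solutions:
 f(c) = C1*exp(-9*exp(-c)/7)


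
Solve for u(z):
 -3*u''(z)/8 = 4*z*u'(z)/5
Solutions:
 u(z) = C1 + C2*erf(4*sqrt(15)*z/15)


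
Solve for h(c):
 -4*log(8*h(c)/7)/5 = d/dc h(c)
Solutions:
 5*Integral(1/(log(_y) - log(7) + 3*log(2)), (_y, h(c)))/4 = C1 - c


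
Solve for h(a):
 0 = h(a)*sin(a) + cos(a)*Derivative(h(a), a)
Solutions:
 h(a) = C1*cos(a)


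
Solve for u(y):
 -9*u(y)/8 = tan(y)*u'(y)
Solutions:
 u(y) = C1/sin(y)^(9/8)


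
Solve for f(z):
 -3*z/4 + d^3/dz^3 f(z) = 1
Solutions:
 f(z) = C1 + C2*z + C3*z^2 + z^4/32 + z^3/6


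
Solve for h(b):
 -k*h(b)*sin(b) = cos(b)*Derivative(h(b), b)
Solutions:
 h(b) = C1*exp(k*log(cos(b)))


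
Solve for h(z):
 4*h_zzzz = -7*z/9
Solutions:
 h(z) = C1 + C2*z + C3*z^2 + C4*z^3 - 7*z^5/4320


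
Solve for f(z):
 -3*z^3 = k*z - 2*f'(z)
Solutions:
 f(z) = C1 + k*z^2/4 + 3*z^4/8


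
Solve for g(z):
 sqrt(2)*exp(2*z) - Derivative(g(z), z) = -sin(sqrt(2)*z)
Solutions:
 g(z) = C1 + sqrt(2)*exp(2*z)/2 - sqrt(2)*cos(sqrt(2)*z)/2


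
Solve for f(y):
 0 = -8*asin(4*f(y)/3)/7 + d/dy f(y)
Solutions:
 Integral(1/asin(4*_y/3), (_y, f(y))) = C1 + 8*y/7


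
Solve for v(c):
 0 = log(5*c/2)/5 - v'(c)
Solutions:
 v(c) = C1 + c*log(c)/5 - c/5 - c*log(2)/5 + c*log(5)/5


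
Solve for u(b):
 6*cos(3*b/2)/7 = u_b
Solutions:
 u(b) = C1 + 4*sin(3*b/2)/7


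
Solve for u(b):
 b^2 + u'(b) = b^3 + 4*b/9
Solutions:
 u(b) = C1 + b^4/4 - b^3/3 + 2*b^2/9


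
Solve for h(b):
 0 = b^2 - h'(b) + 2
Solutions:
 h(b) = C1 + b^3/3 + 2*b


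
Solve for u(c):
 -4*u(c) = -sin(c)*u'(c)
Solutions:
 u(c) = C1*(cos(c)^2 - 2*cos(c) + 1)/(cos(c)^2 + 2*cos(c) + 1)


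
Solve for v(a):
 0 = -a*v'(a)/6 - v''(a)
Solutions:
 v(a) = C1 + C2*erf(sqrt(3)*a/6)


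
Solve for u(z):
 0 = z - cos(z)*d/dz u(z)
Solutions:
 u(z) = C1 + Integral(z/cos(z), z)


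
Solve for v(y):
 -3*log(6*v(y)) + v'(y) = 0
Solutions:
 -Integral(1/(log(_y) + log(6)), (_y, v(y)))/3 = C1 - y


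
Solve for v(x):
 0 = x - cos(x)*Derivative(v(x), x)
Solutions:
 v(x) = C1 + Integral(x/cos(x), x)


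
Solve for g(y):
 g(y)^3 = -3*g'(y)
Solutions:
 g(y) = -sqrt(6)*sqrt(-1/(C1 - y))/2
 g(y) = sqrt(6)*sqrt(-1/(C1 - y))/2


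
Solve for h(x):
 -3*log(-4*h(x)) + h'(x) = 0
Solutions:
 -Integral(1/(log(-_y) + 2*log(2)), (_y, h(x)))/3 = C1 - x


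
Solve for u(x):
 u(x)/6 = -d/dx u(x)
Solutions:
 u(x) = C1*exp(-x/6)


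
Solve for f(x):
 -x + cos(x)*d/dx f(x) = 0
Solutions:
 f(x) = C1 + Integral(x/cos(x), x)


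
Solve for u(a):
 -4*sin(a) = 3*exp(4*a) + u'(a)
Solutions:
 u(a) = C1 - 3*exp(4*a)/4 + 4*cos(a)


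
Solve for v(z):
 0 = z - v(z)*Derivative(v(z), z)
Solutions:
 v(z) = -sqrt(C1 + z^2)
 v(z) = sqrt(C1 + z^2)


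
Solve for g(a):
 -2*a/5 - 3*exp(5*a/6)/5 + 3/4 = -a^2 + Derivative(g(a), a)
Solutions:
 g(a) = C1 + a^3/3 - a^2/5 + 3*a/4 - 18*exp(5*a/6)/25


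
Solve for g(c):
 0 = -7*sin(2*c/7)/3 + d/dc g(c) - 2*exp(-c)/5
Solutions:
 g(c) = C1 - 49*cos(2*c/7)/6 - 2*exp(-c)/5


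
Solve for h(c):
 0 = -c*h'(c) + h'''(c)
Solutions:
 h(c) = C1 + Integral(C2*airyai(c) + C3*airybi(c), c)


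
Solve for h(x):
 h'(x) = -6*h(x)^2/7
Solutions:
 h(x) = 7/(C1 + 6*x)


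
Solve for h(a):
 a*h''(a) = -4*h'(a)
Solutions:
 h(a) = C1 + C2/a^3


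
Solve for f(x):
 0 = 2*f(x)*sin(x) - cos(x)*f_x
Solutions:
 f(x) = C1/cos(x)^2


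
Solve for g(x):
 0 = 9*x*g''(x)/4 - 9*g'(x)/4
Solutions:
 g(x) = C1 + C2*x^2


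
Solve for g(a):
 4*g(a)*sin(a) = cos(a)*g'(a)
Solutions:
 g(a) = C1/cos(a)^4


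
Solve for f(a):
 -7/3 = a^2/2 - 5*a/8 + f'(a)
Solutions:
 f(a) = C1 - a^3/6 + 5*a^2/16 - 7*a/3


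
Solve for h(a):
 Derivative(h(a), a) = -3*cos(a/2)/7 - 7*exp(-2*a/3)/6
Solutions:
 h(a) = C1 - 6*sin(a/2)/7 + 7*exp(-2*a/3)/4


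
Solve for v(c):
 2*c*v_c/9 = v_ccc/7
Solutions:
 v(c) = C1 + Integral(C2*airyai(42^(1/3)*c/3) + C3*airybi(42^(1/3)*c/3), c)


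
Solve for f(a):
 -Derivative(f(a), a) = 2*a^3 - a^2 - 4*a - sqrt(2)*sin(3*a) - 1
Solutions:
 f(a) = C1 - a^4/2 + a^3/3 + 2*a^2 + a - sqrt(2)*cos(3*a)/3


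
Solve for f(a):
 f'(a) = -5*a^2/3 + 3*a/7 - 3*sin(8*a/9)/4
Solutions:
 f(a) = C1 - 5*a^3/9 + 3*a^2/14 + 27*cos(8*a/9)/32


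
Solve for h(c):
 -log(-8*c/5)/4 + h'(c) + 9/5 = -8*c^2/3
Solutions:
 h(c) = C1 - 8*c^3/9 + c*log(-c)/4 + c*(-41 - 5*log(5) + 15*log(2))/20


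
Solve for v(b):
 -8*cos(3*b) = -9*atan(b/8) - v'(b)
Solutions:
 v(b) = C1 - 9*b*atan(b/8) + 36*log(b^2 + 64) + 8*sin(3*b)/3


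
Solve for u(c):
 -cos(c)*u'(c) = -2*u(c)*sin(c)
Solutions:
 u(c) = C1/cos(c)^2


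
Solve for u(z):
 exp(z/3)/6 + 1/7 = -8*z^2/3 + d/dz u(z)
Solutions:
 u(z) = C1 + 8*z^3/9 + z/7 + exp(z/3)/2


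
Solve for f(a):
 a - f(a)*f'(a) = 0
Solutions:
 f(a) = -sqrt(C1 + a^2)
 f(a) = sqrt(C1 + a^2)


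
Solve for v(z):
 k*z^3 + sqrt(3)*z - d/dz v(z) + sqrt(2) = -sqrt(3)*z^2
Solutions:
 v(z) = C1 + k*z^4/4 + sqrt(3)*z^3/3 + sqrt(3)*z^2/2 + sqrt(2)*z


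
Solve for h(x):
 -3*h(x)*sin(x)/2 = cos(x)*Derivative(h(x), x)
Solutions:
 h(x) = C1*cos(x)^(3/2)


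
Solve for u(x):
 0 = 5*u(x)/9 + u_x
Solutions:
 u(x) = C1*exp(-5*x/9)


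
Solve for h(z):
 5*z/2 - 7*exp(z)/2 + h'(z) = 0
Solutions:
 h(z) = C1 - 5*z^2/4 + 7*exp(z)/2


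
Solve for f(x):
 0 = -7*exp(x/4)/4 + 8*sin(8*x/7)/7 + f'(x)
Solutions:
 f(x) = C1 + 7*exp(x/4) + cos(8*x/7)


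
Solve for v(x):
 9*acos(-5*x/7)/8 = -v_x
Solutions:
 v(x) = C1 - 9*x*acos(-5*x/7)/8 - 9*sqrt(49 - 25*x^2)/40


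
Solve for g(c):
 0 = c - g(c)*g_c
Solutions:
 g(c) = -sqrt(C1 + c^2)
 g(c) = sqrt(C1 + c^2)


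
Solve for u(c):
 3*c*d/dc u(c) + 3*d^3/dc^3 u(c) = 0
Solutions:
 u(c) = C1 + Integral(C2*airyai(-c) + C3*airybi(-c), c)


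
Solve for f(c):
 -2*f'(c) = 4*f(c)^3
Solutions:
 f(c) = -sqrt(2)*sqrt(-1/(C1 - 2*c))/2
 f(c) = sqrt(2)*sqrt(-1/(C1 - 2*c))/2


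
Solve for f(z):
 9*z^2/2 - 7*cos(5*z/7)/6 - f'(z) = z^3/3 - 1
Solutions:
 f(z) = C1 - z^4/12 + 3*z^3/2 + z - 49*sin(5*z/7)/30


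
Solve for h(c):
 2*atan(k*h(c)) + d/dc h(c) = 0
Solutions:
 Integral(1/atan(_y*k), (_y, h(c))) = C1 - 2*c


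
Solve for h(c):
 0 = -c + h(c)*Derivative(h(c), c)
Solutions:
 h(c) = -sqrt(C1 + c^2)
 h(c) = sqrt(C1 + c^2)


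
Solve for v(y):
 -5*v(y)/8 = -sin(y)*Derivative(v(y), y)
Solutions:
 v(y) = C1*(cos(y) - 1)^(5/16)/(cos(y) + 1)^(5/16)


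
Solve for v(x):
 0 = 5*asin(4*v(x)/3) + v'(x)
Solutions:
 Integral(1/asin(4*_y/3), (_y, v(x))) = C1 - 5*x


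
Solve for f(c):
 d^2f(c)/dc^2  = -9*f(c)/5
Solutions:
 f(c) = C1*sin(3*sqrt(5)*c/5) + C2*cos(3*sqrt(5)*c/5)


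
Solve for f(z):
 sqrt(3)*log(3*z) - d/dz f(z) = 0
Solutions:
 f(z) = C1 + sqrt(3)*z*log(z) - sqrt(3)*z + sqrt(3)*z*log(3)


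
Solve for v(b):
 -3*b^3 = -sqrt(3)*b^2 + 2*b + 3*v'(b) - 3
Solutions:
 v(b) = C1 - b^4/4 + sqrt(3)*b^3/9 - b^2/3 + b


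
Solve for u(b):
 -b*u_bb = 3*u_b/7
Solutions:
 u(b) = C1 + C2*b^(4/7)


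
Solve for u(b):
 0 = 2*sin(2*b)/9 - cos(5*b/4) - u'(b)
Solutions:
 u(b) = C1 - 4*sin(5*b/4)/5 - cos(2*b)/9


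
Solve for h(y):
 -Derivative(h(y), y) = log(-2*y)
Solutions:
 h(y) = C1 - y*log(-y) + y*(1 - log(2))


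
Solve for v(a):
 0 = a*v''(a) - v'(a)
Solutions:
 v(a) = C1 + C2*a^2


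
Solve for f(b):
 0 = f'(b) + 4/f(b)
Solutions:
 f(b) = -sqrt(C1 - 8*b)
 f(b) = sqrt(C1 - 8*b)


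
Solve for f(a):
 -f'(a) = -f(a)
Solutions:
 f(a) = C1*exp(a)


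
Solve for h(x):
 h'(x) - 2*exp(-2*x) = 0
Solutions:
 h(x) = C1 - exp(-2*x)


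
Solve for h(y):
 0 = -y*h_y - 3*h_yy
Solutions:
 h(y) = C1 + C2*erf(sqrt(6)*y/6)


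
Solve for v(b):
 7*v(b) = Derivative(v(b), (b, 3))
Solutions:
 v(b) = C3*exp(7^(1/3)*b) + (C1*sin(sqrt(3)*7^(1/3)*b/2) + C2*cos(sqrt(3)*7^(1/3)*b/2))*exp(-7^(1/3)*b/2)


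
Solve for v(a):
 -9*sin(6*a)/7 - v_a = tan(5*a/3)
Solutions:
 v(a) = C1 + 3*log(cos(5*a/3))/5 + 3*cos(6*a)/14


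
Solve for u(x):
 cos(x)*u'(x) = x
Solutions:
 u(x) = C1 + Integral(x/cos(x), x)


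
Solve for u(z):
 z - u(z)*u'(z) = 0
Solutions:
 u(z) = -sqrt(C1 + z^2)
 u(z) = sqrt(C1 + z^2)


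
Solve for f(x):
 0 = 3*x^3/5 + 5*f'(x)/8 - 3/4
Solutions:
 f(x) = C1 - 6*x^4/25 + 6*x/5


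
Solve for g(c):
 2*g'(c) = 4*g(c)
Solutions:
 g(c) = C1*exp(2*c)


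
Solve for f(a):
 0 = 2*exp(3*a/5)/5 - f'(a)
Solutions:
 f(a) = C1 + 2*exp(3*a/5)/3


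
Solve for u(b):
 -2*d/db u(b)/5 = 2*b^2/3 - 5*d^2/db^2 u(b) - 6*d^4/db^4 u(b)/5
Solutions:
 u(b) = C1 + C2*exp(2^(1/3)*b*(-(18 + sqrt(31574))^(1/3) + 25*2^(1/3)/(18 + sqrt(31574))^(1/3))/12)*sin(2^(1/3)*sqrt(3)*b*(25*2^(1/3)/(18 + sqrt(31574))^(1/3) + (18 + sqrt(31574))^(1/3))/12) + C3*exp(2^(1/3)*b*(-(18 + sqrt(31574))^(1/3) + 25*2^(1/3)/(18 + sqrt(31574))^(1/3))/12)*cos(2^(1/3)*sqrt(3)*b*(25*2^(1/3)/(18 + sqrt(31574))^(1/3) + (18 + sqrt(31574))^(1/3))/12) + C4*exp(-2^(1/3)*b*(-(18 + sqrt(31574))^(1/3) + 25*2^(1/3)/(18 + sqrt(31574))^(1/3))/6) - 5*b^3/9 - 125*b^2/6 - 3125*b/6


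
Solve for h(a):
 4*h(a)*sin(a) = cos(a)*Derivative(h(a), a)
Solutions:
 h(a) = C1/cos(a)^4


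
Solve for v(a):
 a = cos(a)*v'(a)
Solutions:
 v(a) = C1 + Integral(a/cos(a), a)


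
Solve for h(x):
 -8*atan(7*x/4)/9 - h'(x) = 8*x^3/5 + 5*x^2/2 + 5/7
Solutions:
 h(x) = C1 - 2*x^4/5 - 5*x^3/6 - 8*x*atan(7*x/4)/9 - 5*x/7 + 16*log(49*x^2 + 16)/63


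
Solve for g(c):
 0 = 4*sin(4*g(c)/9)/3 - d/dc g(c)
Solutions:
 -4*c/3 + 9*log(cos(4*g(c)/9) - 1)/8 - 9*log(cos(4*g(c)/9) + 1)/8 = C1


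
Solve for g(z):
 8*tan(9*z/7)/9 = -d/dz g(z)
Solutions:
 g(z) = C1 + 56*log(cos(9*z/7))/81


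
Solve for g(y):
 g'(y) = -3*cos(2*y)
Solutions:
 g(y) = C1 - 3*sin(2*y)/2


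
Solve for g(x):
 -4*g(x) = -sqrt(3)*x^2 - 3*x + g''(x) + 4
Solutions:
 g(x) = C1*sin(2*x) + C2*cos(2*x) + sqrt(3)*x^2/4 + 3*x/4 - 1 - sqrt(3)/8


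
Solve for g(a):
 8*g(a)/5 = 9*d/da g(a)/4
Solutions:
 g(a) = C1*exp(32*a/45)


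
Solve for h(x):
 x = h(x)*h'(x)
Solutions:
 h(x) = -sqrt(C1 + x^2)
 h(x) = sqrt(C1 + x^2)


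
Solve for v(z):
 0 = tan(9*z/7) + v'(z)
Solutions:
 v(z) = C1 + 7*log(cos(9*z/7))/9


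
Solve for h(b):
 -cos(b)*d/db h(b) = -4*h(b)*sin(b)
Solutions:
 h(b) = C1/cos(b)^4


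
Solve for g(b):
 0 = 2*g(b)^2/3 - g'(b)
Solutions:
 g(b) = -3/(C1 + 2*b)


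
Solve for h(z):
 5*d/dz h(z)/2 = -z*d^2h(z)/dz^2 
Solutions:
 h(z) = C1 + C2/z^(3/2)


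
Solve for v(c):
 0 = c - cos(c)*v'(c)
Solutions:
 v(c) = C1 + Integral(c/cos(c), c)


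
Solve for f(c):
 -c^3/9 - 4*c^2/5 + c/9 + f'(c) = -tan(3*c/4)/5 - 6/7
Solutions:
 f(c) = C1 + c^4/36 + 4*c^3/15 - c^2/18 - 6*c/7 + 4*log(cos(3*c/4))/15


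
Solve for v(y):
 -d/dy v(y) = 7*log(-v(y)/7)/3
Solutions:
 3*Integral(1/(log(-_y) - log(7)), (_y, v(y)))/7 = C1 - y


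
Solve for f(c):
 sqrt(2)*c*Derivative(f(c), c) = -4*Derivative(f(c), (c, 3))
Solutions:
 f(c) = C1 + Integral(C2*airyai(-sqrt(2)*c/2) + C3*airybi(-sqrt(2)*c/2), c)


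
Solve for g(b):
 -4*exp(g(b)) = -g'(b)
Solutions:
 g(b) = log(-1/(C1 + 4*b))


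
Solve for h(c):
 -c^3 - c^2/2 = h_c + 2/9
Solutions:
 h(c) = C1 - c^4/4 - c^3/6 - 2*c/9


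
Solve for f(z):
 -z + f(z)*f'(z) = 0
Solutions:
 f(z) = -sqrt(C1 + z^2)
 f(z) = sqrt(C1 + z^2)


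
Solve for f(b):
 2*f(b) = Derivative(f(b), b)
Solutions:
 f(b) = C1*exp(2*b)


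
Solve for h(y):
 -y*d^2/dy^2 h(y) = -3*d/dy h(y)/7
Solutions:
 h(y) = C1 + C2*y^(10/7)


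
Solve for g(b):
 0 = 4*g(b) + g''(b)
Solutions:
 g(b) = C1*sin(2*b) + C2*cos(2*b)


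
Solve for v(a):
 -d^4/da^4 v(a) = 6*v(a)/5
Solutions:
 v(a) = (C1*sin(10^(3/4)*3^(1/4)*a/10) + C2*cos(10^(3/4)*3^(1/4)*a/10))*exp(-10^(3/4)*3^(1/4)*a/10) + (C3*sin(10^(3/4)*3^(1/4)*a/10) + C4*cos(10^(3/4)*3^(1/4)*a/10))*exp(10^(3/4)*3^(1/4)*a/10)


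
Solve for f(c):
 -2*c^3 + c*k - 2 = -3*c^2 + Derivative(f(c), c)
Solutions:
 f(c) = C1 - c^4/2 + c^3 + c^2*k/2 - 2*c


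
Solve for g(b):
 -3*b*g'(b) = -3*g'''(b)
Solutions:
 g(b) = C1 + Integral(C2*airyai(b) + C3*airybi(b), b)


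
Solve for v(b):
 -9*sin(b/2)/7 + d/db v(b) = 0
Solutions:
 v(b) = C1 - 18*cos(b/2)/7


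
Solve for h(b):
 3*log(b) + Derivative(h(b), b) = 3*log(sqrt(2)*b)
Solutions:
 h(b) = C1 + 3*b*log(2)/2


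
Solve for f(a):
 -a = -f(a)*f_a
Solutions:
 f(a) = -sqrt(C1 + a^2)
 f(a) = sqrt(C1 + a^2)


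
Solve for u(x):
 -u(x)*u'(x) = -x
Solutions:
 u(x) = -sqrt(C1 + x^2)
 u(x) = sqrt(C1 + x^2)


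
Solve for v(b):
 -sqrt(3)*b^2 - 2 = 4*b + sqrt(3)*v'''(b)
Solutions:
 v(b) = C1 + C2*b + C3*b^2 - b^5/60 - sqrt(3)*b^4/18 - sqrt(3)*b^3/9


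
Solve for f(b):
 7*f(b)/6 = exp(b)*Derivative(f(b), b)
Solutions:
 f(b) = C1*exp(-7*exp(-b)/6)


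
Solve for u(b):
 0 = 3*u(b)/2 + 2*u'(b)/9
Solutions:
 u(b) = C1*exp(-27*b/4)


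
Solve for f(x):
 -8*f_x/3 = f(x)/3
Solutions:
 f(x) = C1*exp(-x/8)


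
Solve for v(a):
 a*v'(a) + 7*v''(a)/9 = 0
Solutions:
 v(a) = C1 + C2*erf(3*sqrt(14)*a/14)


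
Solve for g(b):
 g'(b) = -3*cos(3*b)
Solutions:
 g(b) = C1 - sin(3*b)


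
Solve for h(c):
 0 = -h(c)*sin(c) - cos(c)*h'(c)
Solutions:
 h(c) = C1*cos(c)


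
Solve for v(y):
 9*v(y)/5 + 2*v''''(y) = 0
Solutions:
 v(y) = (C1*sin(2^(1/4)*sqrt(3)*5^(3/4)*y/10) + C2*cos(2^(1/4)*sqrt(3)*5^(3/4)*y/10))*exp(-2^(1/4)*sqrt(3)*5^(3/4)*y/10) + (C3*sin(2^(1/4)*sqrt(3)*5^(3/4)*y/10) + C4*cos(2^(1/4)*sqrt(3)*5^(3/4)*y/10))*exp(2^(1/4)*sqrt(3)*5^(3/4)*y/10)


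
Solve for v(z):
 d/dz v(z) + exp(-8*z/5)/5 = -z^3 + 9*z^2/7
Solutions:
 v(z) = C1 - z^4/4 + 3*z^3/7 + exp(-8*z/5)/8


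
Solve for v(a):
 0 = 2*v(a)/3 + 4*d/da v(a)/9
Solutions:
 v(a) = C1*exp(-3*a/2)


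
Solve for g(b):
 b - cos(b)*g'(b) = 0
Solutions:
 g(b) = C1 + Integral(b/cos(b), b)


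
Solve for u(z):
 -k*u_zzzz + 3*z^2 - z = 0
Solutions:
 u(z) = C1 + C2*z + C3*z^2 + C4*z^3 + z^6/(120*k) - z^5/(120*k)


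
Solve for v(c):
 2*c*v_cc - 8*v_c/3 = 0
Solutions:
 v(c) = C1 + C2*c^(7/3)


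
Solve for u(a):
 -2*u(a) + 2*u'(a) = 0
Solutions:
 u(a) = C1*exp(a)


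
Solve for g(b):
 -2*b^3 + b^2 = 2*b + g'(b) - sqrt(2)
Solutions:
 g(b) = C1 - b^4/2 + b^3/3 - b^2 + sqrt(2)*b


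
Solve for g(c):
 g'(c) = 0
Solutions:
 g(c) = C1


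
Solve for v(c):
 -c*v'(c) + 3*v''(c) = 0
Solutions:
 v(c) = C1 + C2*erfi(sqrt(6)*c/6)


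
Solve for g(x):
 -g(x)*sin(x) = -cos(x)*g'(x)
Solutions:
 g(x) = C1/cos(x)


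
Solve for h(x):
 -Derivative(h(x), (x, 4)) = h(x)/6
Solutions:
 h(x) = (C1*sin(2^(1/4)*3^(3/4)*x/6) + C2*cos(2^(1/4)*3^(3/4)*x/6))*exp(-2^(1/4)*3^(3/4)*x/6) + (C3*sin(2^(1/4)*3^(3/4)*x/6) + C4*cos(2^(1/4)*3^(3/4)*x/6))*exp(2^(1/4)*3^(3/4)*x/6)


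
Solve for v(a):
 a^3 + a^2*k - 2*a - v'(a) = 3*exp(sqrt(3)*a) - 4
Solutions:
 v(a) = C1 + a^4/4 + a^3*k/3 - a^2 + 4*a - sqrt(3)*exp(sqrt(3)*a)


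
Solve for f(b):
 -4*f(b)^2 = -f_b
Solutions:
 f(b) = -1/(C1 + 4*b)


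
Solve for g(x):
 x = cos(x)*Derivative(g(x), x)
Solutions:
 g(x) = C1 + Integral(x/cos(x), x)


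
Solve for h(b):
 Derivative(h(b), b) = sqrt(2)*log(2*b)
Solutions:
 h(b) = C1 + sqrt(2)*b*log(b) - sqrt(2)*b + sqrt(2)*b*log(2)


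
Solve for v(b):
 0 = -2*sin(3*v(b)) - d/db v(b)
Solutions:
 v(b) = -acos((-C1 - exp(12*b))/(C1 - exp(12*b)))/3 + 2*pi/3
 v(b) = acos((-C1 - exp(12*b))/(C1 - exp(12*b)))/3


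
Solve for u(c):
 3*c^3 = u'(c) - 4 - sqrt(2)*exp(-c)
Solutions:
 u(c) = C1 + 3*c^4/4 + 4*c - sqrt(2)*exp(-c)


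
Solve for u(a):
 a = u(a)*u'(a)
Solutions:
 u(a) = -sqrt(C1 + a^2)
 u(a) = sqrt(C1 + a^2)


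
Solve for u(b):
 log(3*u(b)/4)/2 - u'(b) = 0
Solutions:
 2*Integral(1/(-log(_y) - log(3) + 2*log(2)), (_y, u(b))) = C1 - b


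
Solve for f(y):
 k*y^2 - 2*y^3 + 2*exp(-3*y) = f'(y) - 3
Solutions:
 f(y) = C1 + k*y^3/3 - y^4/2 + 3*y - 2*exp(-3*y)/3


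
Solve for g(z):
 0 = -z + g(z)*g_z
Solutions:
 g(z) = -sqrt(C1 + z^2)
 g(z) = sqrt(C1 + z^2)


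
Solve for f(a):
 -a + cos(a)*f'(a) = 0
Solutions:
 f(a) = C1 + Integral(a/cos(a), a)


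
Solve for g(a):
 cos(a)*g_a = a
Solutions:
 g(a) = C1 + Integral(a/cos(a), a)


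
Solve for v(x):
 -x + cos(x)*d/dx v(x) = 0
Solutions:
 v(x) = C1 + Integral(x/cos(x), x)


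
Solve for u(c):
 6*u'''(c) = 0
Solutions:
 u(c) = C1 + C2*c + C3*c^2


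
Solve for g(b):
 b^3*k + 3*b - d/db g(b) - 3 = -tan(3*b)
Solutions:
 g(b) = C1 + b^4*k/4 + 3*b^2/2 - 3*b - log(cos(3*b))/3


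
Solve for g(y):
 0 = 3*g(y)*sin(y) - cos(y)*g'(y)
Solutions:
 g(y) = C1/cos(y)^3


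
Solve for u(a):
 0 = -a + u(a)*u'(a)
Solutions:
 u(a) = -sqrt(C1 + a^2)
 u(a) = sqrt(C1 + a^2)


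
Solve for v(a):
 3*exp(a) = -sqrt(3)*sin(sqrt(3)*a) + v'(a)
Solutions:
 v(a) = C1 + 3*exp(a) - cos(sqrt(3)*a)


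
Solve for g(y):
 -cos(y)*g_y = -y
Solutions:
 g(y) = C1 + Integral(y/cos(y), y)


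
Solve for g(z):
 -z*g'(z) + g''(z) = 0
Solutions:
 g(z) = C1 + C2*erfi(sqrt(2)*z/2)


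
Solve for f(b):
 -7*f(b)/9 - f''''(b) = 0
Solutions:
 f(b) = (C1*sin(sqrt(6)*7^(1/4)*b/6) + C2*cos(sqrt(6)*7^(1/4)*b/6))*exp(-sqrt(6)*7^(1/4)*b/6) + (C3*sin(sqrt(6)*7^(1/4)*b/6) + C4*cos(sqrt(6)*7^(1/4)*b/6))*exp(sqrt(6)*7^(1/4)*b/6)


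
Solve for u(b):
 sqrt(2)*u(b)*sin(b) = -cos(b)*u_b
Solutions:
 u(b) = C1*cos(b)^(sqrt(2))


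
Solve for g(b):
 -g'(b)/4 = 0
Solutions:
 g(b) = C1


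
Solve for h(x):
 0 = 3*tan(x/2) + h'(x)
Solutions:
 h(x) = C1 + 6*log(cos(x/2))


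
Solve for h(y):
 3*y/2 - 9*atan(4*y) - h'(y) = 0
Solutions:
 h(y) = C1 + 3*y^2/4 - 9*y*atan(4*y) + 9*log(16*y^2 + 1)/8


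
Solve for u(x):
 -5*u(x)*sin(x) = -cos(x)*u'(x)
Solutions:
 u(x) = C1/cos(x)^5


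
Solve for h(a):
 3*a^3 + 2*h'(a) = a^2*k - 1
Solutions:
 h(a) = C1 - 3*a^4/8 + a^3*k/6 - a/2


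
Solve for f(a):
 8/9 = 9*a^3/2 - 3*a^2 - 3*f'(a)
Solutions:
 f(a) = C1 + 3*a^4/8 - a^3/3 - 8*a/27


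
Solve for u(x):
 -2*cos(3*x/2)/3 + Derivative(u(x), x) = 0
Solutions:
 u(x) = C1 + 4*sin(3*x/2)/9


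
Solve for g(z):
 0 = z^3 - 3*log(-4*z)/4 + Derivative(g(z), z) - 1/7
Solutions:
 g(z) = C1 - z^4/4 + 3*z*log(-z)/4 + z*(-17 + 42*log(2))/28


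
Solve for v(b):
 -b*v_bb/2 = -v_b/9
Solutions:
 v(b) = C1 + C2*b^(11/9)


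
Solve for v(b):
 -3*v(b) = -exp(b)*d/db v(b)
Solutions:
 v(b) = C1*exp(-3*exp(-b))


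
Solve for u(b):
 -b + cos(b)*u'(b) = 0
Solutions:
 u(b) = C1 + Integral(b/cos(b), b)


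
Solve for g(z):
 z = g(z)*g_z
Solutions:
 g(z) = -sqrt(C1 + z^2)
 g(z) = sqrt(C1 + z^2)


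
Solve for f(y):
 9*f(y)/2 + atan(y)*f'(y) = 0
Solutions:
 f(y) = C1*exp(-9*Integral(1/atan(y), y)/2)


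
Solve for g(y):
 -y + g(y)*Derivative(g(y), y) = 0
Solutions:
 g(y) = -sqrt(C1 + y^2)
 g(y) = sqrt(C1 + y^2)


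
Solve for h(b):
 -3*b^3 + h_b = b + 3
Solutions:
 h(b) = C1 + 3*b^4/4 + b^2/2 + 3*b


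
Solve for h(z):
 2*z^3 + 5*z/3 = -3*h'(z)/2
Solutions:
 h(z) = C1 - z^4/3 - 5*z^2/9


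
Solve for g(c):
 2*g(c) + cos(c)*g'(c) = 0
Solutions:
 g(c) = C1*(sin(c) - 1)/(sin(c) + 1)


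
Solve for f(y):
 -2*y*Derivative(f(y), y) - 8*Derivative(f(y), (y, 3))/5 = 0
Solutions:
 f(y) = C1 + Integral(C2*airyai(-10^(1/3)*y/2) + C3*airybi(-10^(1/3)*y/2), y)


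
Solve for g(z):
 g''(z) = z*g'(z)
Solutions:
 g(z) = C1 + C2*erfi(sqrt(2)*z/2)


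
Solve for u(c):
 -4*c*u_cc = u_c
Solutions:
 u(c) = C1 + C2*c^(3/4)


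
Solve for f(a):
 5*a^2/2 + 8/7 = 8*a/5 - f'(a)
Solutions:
 f(a) = C1 - 5*a^3/6 + 4*a^2/5 - 8*a/7


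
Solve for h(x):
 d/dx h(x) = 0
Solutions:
 h(x) = C1


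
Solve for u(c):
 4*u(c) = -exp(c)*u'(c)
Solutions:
 u(c) = C1*exp(4*exp(-c))


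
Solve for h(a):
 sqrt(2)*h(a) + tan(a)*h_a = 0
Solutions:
 h(a) = C1/sin(a)^(sqrt(2))


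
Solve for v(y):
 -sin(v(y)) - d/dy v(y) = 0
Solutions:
 v(y) = -acos((-C1 - exp(2*y))/(C1 - exp(2*y))) + 2*pi
 v(y) = acos((-C1 - exp(2*y))/(C1 - exp(2*y)))


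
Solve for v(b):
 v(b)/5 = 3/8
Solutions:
 v(b) = 15/8


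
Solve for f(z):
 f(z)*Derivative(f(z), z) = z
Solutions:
 f(z) = -sqrt(C1 + z^2)
 f(z) = sqrt(C1 + z^2)


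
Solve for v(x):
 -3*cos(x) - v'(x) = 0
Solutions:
 v(x) = C1 - 3*sin(x)


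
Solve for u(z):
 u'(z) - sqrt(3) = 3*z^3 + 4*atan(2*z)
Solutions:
 u(z) = C1 + 3*z^4/4 + 4*z*atan(2*z) + sqrt(3)*z - log(4*z^2 + 1)


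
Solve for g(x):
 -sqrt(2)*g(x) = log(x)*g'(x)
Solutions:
 g(x) = C1*exp(-sqrt(2)*li(x))


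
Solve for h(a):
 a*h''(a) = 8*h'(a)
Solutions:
 h(a) = C1 + C2*a^9


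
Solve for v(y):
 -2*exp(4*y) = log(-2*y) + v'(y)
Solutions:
 v(y) = C1 - y*log(-y) + y*(1 - log(2)) - exp(4*y)/2


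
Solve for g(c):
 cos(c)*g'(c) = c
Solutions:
 g(c) = C1 + Integral(c/cos(c), c)


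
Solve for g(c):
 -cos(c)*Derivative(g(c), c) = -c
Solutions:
 g(c) = C1 + Integral(c/cos(c), c)


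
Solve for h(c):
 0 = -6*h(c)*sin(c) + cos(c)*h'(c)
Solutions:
 h(c) = C1/cos(c)^6


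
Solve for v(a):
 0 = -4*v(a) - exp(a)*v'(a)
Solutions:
 v(a) = C1*exp(4*exp(-a))


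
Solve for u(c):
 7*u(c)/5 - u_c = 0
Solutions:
 u(c) = C1*exp(7*c/5)


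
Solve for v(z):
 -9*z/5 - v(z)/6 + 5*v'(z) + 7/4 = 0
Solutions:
 v(z) = C1*exp(z/30) - 54*z/5 - 627/2


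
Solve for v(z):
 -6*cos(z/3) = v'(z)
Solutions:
 v(z) = C1 - 18*sin(z/3)


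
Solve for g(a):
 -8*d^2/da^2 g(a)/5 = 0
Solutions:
 g(a) = C1 + C2*a


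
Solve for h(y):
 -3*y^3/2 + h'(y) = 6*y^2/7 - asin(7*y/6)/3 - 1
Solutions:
 h(y) = C1 + 3*y^4/8 + 2*y^3/7 - y*asin(7*y/6)/3 - y - sqrt(36 - 49*y^2)/21


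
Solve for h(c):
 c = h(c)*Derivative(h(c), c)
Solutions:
 h(c) = -sqrt(C1 + c^2)
 h(c) = sqrt(C1 + c^2)


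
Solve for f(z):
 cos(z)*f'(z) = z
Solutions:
 f(z) = C1 + Integral(z/cos(z), z)


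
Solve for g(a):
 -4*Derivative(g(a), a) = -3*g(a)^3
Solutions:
 g(a) = -sqrt(2)*sqrt(-1/(C1 + 3*a))
 g(a) = sqrt(2)*sqrt(-1/(C1 + 3*a))


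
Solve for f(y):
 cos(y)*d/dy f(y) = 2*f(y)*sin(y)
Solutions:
 f(y) = C1/cos(y)^2


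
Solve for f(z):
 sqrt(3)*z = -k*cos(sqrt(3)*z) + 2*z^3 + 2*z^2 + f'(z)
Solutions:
 f(z) = C1 + sqrt(3)*k*sin(sqrt(3)*z)/3 - z^4/2 - 2*z^3/3 + sqrt(3)*z^2/2


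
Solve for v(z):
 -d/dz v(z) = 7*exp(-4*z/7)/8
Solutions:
 v(z) = C1 + 49*exp(-4*z/7)/32


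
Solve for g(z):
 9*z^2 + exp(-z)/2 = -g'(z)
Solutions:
 g(z) = C1 - 3*z^3 + exp(-z)/2


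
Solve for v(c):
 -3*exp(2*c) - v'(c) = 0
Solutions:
 v(c) = C1 - 3*exp(2*c)/2


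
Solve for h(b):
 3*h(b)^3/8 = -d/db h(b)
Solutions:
 h(b) = -2*sqrt(-1/(C1 - 3*b))
 h(b) = 2*sqrt(-1/(C1 - 3*b))


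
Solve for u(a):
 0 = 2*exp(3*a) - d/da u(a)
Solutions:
 u(a) = C1 + 2*exp(3*a)/3


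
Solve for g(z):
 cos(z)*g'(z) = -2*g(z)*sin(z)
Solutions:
 g(z) = C1*cos(z)^2


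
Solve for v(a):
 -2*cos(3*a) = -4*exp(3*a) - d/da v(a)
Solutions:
 v(a) = C1 - 4*exp(3*a)/3 + 2*sin(3*a)/3


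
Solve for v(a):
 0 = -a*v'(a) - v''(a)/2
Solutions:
 v(a) = C1 + C2*erf(a)


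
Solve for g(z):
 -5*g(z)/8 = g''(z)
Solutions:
 g(z) = C1*sin(sqrt(10)*z/4) + C2*cos(sqrt(10)*z/4)


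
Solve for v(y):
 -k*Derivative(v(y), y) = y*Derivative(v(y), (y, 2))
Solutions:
 v(y) = C1 + y^(1 - re(k))*(C2*sin(log(y)*Abs(im(k))) + C3*cos(log(y)*im(k)))


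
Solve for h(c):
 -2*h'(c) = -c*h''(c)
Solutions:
 h(c) = C1 + C2*c^3


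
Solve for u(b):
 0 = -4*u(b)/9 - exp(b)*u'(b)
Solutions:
 u(b) = C1*exp(4*exp(-b)/9)


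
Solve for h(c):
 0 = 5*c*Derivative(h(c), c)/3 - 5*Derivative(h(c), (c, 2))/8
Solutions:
 h(c) = C1 + C2*erfi(2*sqrt(3)*c/3)


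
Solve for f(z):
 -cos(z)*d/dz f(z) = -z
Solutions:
 f(z) = C1 + Integral(z/cos(z), z)


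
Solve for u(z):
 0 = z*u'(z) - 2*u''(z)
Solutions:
 u(z) = C1 + C2*erfi(z/2)


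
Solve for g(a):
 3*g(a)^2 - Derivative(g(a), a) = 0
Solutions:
 g(a) = -1/(C1 + 3*a)


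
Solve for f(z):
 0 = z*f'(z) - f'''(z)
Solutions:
 f(z) = C1 + Integral(C2*airyai(z) + C3*airybi(z), z)


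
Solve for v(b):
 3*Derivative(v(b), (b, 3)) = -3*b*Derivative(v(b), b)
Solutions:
 v(b) = C1 + Integral(C2*airyai(-b) + C3*airybi(-b), b)


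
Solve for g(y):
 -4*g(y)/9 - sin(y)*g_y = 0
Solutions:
 g(y) = C1*(cos(y) + 1)^(2/9)/(cos(y) - 1)^(2/9)


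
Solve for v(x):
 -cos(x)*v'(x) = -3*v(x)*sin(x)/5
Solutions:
 v(x) = C1/cos(x)^(3/5)


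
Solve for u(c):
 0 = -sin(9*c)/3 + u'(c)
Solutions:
 u(c) = C1 - cos(9*c)/27


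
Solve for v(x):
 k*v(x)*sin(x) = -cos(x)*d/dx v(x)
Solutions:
 v(x) = C1*exp(k*log(cos(x)))


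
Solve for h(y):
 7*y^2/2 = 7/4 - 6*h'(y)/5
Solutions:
 h(y) = C1 - 35*y^3/36 + 35*y/24


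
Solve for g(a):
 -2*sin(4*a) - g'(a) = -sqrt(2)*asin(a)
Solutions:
 g(a) = C1 + sqrt(2)*(a*asin(a) + sqrt(1 - a^2)) + cos(4*a)/2


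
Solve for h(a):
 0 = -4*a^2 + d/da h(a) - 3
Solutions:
 h(a) = C1 + 4*a^3/3 + 3*a


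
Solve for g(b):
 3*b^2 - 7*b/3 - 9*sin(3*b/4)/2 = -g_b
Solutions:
 g(b) = C1 - b^3 + 7*b^2/6 - 6*cos(3*b/4)


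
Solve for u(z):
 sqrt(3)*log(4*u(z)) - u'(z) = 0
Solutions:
 -sqrt(3)*Integral(1/(log(_y) + 2*log(2)), (_y, u(z)))/3 = C1 - z


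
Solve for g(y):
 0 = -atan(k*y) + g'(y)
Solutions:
 g(y) = C1 + Piecewise((y*atan(k*y) - log(k^2*y^2 + 1)/(2*k), Ne(k, 0)), (0, True))


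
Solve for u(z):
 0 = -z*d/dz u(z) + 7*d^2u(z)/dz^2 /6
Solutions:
 u(z) = C1 + C2*erfi(sqrt(21)*z/7)


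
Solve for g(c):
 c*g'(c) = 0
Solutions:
 g(c) = C1


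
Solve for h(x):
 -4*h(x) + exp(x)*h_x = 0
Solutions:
 h(x) = C1*exp(-4*exp(-x))


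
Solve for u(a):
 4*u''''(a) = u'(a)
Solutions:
 u(a) = C1 + C4*exp(2^(1/3)*a/2) + (C2*sin(2^(1/3)*sqrt(3)*a/4) + C3*cos(2^(1/3)*sqrt(3)*a/4))*exp(-2^(1/3)*a/4)


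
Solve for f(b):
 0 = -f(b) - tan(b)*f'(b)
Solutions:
 f(b) = C1/sin(b)


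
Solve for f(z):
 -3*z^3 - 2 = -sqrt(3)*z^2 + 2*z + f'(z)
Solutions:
 f(z) = C1 - 3*z^4/4 + sqrt(3)*z^3/3 - z^2 - 2*z


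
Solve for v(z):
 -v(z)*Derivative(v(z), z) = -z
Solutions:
 v(z) = -sqrt(C1 + z^2)
 v(z) = sqrt(C1 + z^2)


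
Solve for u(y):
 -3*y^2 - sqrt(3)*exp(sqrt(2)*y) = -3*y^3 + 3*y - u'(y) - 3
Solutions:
 u(y) = C1 - 3*y^4/4 + y^3 + 3*y^2/2 - 3*y + sqrt(6)*exp(sqrt(2)*y)/2


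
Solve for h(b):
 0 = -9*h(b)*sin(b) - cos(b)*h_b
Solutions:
 h(b) = C1*cos(b)^9


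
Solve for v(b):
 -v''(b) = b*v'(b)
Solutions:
 v(b) = C1 + C2*erf(sqrt(2)*b/2)


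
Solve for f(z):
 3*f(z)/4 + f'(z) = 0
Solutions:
 f(z) = C1*exp(-3*z/4)


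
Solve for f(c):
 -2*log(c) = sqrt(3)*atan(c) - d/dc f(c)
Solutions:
 f(c) = C1 + 2*c*log(c) - 2*c + sqrt(3)*(c*atan(c) - log(c^2 + 1)/2)


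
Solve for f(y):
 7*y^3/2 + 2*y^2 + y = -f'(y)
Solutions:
 f(y) = C1 - 7*y^4/8 - 2*y^3/3 - y^2/2


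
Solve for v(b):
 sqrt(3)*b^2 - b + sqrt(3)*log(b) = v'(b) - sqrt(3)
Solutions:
 v(b) = C1 + sqrt(3)*b^3/3 - b^2/2 + sqrt(3)*b*log(b)


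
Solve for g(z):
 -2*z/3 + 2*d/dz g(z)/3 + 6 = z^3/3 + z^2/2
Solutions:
 g(z) = C1 + z^4/8 + z^3/4 + z^2/2 - 9*z


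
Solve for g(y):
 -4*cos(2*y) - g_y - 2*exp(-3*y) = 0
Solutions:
 g(y) = C1 - 2*sin(2*y) + 2*exp(-3*y)/3


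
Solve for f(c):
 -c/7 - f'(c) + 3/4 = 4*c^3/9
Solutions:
 f(c) = C1 - c^4/9 - c^2/14 + 3*c/4


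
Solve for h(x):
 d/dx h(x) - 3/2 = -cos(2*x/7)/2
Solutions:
 h(x) = C1 + 3*x/2 - 7*sin(2*x/7)/4


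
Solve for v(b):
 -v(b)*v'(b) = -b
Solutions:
 v(b) = -sqrt(C1 + b^2)
 v(b) = sqrt(C1 + b^2)


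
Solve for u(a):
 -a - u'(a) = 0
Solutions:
 u(a) = C1 - a^2/2


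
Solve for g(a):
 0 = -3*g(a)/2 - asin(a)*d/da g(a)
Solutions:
 g(a) = C1*exp(-3*Integral(1/asin(a), a)/2)


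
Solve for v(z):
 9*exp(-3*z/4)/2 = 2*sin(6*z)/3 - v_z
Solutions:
 v(z) = C1 - cos(6*z)/9 + 6*exp(-3*z/4)


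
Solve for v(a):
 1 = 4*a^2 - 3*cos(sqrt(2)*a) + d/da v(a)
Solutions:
 v(a) = C1 - 4*a^3/3 + a + 3*sqrt(2)*sin(sqrt(2)*a)/2


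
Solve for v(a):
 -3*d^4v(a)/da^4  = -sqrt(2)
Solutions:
 v(a) = C1 + C2*a + C3*a^2 + C4*a^3 + sqrt(2)*a^4/72


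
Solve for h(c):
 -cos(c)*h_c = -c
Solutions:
 h(c) = C1 + Integral(c/cos(c), c)


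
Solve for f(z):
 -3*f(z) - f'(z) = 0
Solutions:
 f(z) = C1*exp(-3*z)


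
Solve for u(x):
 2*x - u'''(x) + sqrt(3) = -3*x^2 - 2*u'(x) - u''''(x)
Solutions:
 u(x) = C1 + C4*exp(-x) - x^3/2 - x^2/2 - 3*x/2 - sqrt(3)*x/2 + (C2*sin(x) + C3*cos(x))*exp(x)


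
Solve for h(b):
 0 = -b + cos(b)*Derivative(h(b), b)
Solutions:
 h(b) = C1 + Integral(b/cos(b), b)


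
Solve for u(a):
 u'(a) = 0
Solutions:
 u(a) = C1


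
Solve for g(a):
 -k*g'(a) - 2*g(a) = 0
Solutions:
 g(a) = C1*exp(-2*a/k)


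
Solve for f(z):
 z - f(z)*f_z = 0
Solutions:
 f(z) = -sqrt(C1 + z^2)
 f(z) = sqrt(C1 + z^2)


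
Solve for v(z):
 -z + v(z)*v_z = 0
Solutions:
 v(z) = -sqrt(C1 + z^2)
 v(z) = sqrt(C1 + z^2)


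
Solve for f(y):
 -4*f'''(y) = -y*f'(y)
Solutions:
 f(y) = C1 + Integral(C2*airyai(2^(1/3)*y/2) + C3*airybi(2^(1/3)*y/2), y)


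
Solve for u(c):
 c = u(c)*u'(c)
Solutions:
 u(c) = -sqrt(C1 + c^2)
 u(c) = sqrt(C1 + c^2)


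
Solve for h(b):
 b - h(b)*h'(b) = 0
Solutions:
 h(b) = -sqrt(C1 + b^2)
 h(b) = sqrt(C1 + b^2)


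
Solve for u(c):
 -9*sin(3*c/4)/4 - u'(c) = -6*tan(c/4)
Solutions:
 u(c) = C1 - 24*log(cos(c/4)) + 3*cos(3*c/4)


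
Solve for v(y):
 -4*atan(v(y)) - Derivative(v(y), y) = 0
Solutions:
 Integral(1/atan(_y), (_y, v(y))) = C1 - 4*y


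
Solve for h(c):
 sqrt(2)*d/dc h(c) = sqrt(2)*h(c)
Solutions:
 h(c) = C1*exp(c)


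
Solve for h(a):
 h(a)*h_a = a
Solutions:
 h(a) = -sqrt(C1 + a^2)
 h(a) = sqrt(C1 + a^2)


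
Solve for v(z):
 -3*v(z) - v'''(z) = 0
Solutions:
 v(z) = C3*exp(-3^(1/3)*z) + (C1*sin(3^(5/6)*z/2) + C2*cos(3^(5/6)*z/2))*exp(3^(1/3)*z/2)


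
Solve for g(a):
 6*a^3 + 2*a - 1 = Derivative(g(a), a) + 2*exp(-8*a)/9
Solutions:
 g(a) = C1 + 3*a^4/2 + a^2 - a + exp(-8*a)/36


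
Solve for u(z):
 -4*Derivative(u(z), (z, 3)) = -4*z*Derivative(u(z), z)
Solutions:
 u(z) = C1 + Integral(C2*airyai(z) + C3*airybi(z), z)


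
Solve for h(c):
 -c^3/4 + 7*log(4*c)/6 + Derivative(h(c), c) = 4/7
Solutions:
 h(c) = C1 + c^4/16 - 7*c*log(c)/6 - 7*c*log(2)/3 + 73*c/42


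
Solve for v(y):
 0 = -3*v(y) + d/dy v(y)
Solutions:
 v(y) = C1*exp(3*y)


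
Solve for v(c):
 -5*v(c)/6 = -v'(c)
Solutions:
 v(c) = C1*exp(5*c/6)


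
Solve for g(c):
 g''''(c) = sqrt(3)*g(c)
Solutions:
 g(c) = C1*exp(-3^(1/8)*c) + C2*exp(3^(1/8)*c) + C3*sin(3^(1/8)*c) + C4*cos(3^(1/8)*c)


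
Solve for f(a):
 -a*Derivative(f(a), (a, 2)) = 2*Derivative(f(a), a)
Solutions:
 f(a) = C1 + C2/a
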